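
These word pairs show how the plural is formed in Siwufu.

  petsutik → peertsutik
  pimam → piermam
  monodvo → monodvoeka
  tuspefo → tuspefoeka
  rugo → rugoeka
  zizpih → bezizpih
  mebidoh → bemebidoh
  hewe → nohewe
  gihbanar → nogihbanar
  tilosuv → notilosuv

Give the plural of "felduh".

befelduh

"felduh" ends in -h. The stems ending in -h (zizpih → bezizpih, mebidoh → bemebidoh) add the prefix be-.
So felduh → befelduh.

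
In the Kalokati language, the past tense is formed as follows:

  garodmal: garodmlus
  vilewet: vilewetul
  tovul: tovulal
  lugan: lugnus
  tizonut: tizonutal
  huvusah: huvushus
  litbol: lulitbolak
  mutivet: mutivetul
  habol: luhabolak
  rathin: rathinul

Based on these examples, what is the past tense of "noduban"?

litbol and garodmal both end in -l yet inflect differently (lulitbolak, garodmlus), so the final letter is not what conditions the rule; the last vowel is.
"noduban" has last vowel 'a'. The stems whose last vowel is 'a' (huvusah → huvushus, lugan → lugnus, garodmal → garodmlus) delete the last vowel and add -us.
The other patterns: stems whose last vowel is 'o' add lu- … -ak around the stem; stems whose last vowel is 'u' add -al; stems whose last vowel is 'e' or 'i' add -ul.
So noduban → nodubnus.

nodubnus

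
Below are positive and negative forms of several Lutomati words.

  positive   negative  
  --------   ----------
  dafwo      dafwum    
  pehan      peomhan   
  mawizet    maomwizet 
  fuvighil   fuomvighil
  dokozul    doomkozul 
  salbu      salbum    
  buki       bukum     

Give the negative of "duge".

"duge" ends in a vowel. The stems ending in a vowel (dafwo → dafwum, salbu → salbum, buki → bukum) drop the final letter and add -um.
The other pattern: stems ending in a consonant insert -om- after the first vowel.
So duge → dugum.

dugum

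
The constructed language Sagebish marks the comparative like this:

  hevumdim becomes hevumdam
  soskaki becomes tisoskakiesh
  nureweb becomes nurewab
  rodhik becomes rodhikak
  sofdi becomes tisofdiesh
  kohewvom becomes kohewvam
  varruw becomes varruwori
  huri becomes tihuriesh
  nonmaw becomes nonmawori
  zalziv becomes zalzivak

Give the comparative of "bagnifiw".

bagnifiwori

soskaki and hevumdim both have last vowel 'i' yet inflect differently (tisoskakiesh, hevumdam), so the last vowel is not what conditions the rule; the final letter is.
"bagnifiw" ends in -w. The stems ending in -w (varruw → varruwori, nonmaw → nonmawori) add -ori.
So bagnifiw → bagnifiwori.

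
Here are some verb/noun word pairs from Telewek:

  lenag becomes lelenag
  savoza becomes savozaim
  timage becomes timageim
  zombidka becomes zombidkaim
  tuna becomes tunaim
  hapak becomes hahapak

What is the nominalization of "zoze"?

hapak and tuna both have last vowel 'a' yet inflect differently (hahapak, tunaim), so the last vowel is not what conditions the rule; whether the stem ends in a vowel or a consonant is.
"zoze" ends in a vowel. The stems ending in a vowel (timage → timageim, tuna → tunaim, savoza → savozaim) add -im.
So zoze → zozeim.

zozeim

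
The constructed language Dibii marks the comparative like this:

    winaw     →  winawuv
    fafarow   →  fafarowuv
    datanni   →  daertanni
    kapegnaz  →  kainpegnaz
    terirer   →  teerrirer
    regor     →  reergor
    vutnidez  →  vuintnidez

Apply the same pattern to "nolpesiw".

nolpesiwuv

winaw and kapegnaz both have last vowel 'a' yet inflect differently (winawuv, kainpegnaz), so the last vowel is not what conditions the rule; the final letter is.
"nolpesiw" ends in -w. The stems ending in -w (winaw → winawuv, fafarow → fafarowuv) add -uv.
So nolpesiw → nolpesiwuv.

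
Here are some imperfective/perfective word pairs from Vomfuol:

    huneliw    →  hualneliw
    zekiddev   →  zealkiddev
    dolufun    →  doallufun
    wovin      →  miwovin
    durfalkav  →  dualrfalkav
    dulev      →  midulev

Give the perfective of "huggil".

durfalkav and dulev both end in -v yet inflect differently (dualrfalkav, midulev), so the final letter is not what conditions the rule; the number of vowels is.
"huggil" has 2 vowels. The stems with 2 vowels (dulev → midulev, wovin → miwovin) add the prefix mi-.
The other pattern: stems with 3 vowels insert -al- after the first vowel.
So huggil → mihuggil.

mihuggil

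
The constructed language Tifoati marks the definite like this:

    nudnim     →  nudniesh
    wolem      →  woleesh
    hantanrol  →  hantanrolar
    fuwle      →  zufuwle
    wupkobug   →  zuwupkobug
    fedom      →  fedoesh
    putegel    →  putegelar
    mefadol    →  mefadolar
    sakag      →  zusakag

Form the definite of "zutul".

"zutul" ends in -l. The stems ending in -l (putegel → putegelar, mefadol → mefadolar, hantanrol → hantanrolar) add -ar.
So zutul → zutular.

zutular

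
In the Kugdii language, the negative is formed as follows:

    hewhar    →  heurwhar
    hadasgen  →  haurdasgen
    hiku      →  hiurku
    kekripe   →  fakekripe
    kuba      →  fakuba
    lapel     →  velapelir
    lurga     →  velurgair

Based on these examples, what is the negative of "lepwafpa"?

kuba and lurga both end in -a yet inflect differently (fakuba, velurgair), so the final letter is not what conditions the rule; the first letter is.
"lepwafpa" begins with l-. The stems beginning with l- (lapel → velapelir, lurga → velurgair) add ve- … -ir around the stem.
The other patterns: stems beginning with h- insert -ur- after the first vowel; stems beginning with k- add the prefix fa-.
So lepwafpa → velepwafpair.

velepwafpair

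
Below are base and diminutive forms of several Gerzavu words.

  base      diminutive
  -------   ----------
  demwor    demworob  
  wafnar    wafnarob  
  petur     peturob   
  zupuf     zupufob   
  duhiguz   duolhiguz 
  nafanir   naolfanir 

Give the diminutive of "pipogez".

piolpogez

demwor and nafanir both end in -r yet inflect differently (demworob, naolfanir), so the final letter is not what conditions the rule; the number of vowels is.
"pipogez" has 3 vowels. The stems with 3 vowels (duhiguz → duolhiguz, nafanir → naolfanir) insert -ol- after the first vowel.
The other pattern: stems with 2 vowels add -ob.
So pipogez → piolpogez.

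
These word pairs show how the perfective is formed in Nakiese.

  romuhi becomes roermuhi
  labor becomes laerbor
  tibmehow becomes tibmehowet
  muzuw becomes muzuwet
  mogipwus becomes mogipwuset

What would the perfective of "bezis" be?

labor and tibmehow both have last vowel 'o' yet inflect differently (laerbor, tibmehowet), so the last vowel is not what conditions the rule; the final letter is.
"bezis" ends in -s. The one such stem in the data (mogipwus → mogipwuset) adds -et, so the same rule applies.
The other pattern: stems ending in -i or -r insert -er- after the first vowel.
So bezis → beziset.

beziset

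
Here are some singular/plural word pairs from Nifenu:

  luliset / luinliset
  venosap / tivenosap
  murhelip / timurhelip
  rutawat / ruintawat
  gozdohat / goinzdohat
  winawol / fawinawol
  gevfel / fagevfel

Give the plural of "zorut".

zoinrut

luliset and gevfel both have last vowel 'e' yet inflect differently (luinliset, fagevfel), so the last vowel is not what conditions the rule; the final letter is.
"zorut" ends in -t. The stems ending in -t (luliset → luinliset, rutawat → ruintawat, gozdohat → goinzdohat) insert -in- after the first vowel.
The other patterns: stems ending in -l add the prefix fa-; stems ending in -p add the prefix ti-.
So zorut → zoinrut.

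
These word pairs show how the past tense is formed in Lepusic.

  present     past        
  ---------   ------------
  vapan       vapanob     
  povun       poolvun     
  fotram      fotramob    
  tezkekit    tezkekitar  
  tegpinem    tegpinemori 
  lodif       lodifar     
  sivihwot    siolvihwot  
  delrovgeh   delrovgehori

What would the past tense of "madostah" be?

madostahob

sivihwot and tezkekit both end in -t yet inflect differently (siolvihwot, tezkekitar), so the final letter is not what conditions the rule; the last vowel is.
"madostah" has last vowel 'a'. The stems whose last vowel is 'a' (fotram → fotramob, vapan → vapanob) add -ob.
The other patterns: stems whose last vowel is 'o' or 'u' insert -ol- after the first vowel; stems whose last vowel is 'i' add -ar; stems whose last vowel is 'e' add -ori.
So madostah → madostahob.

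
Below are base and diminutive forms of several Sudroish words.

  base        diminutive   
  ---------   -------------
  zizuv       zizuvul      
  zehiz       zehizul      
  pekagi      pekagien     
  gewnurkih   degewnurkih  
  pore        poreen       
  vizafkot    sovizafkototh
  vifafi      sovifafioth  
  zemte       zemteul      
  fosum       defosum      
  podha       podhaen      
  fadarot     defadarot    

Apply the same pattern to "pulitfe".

pore and zemte both end in -e yet inflect differently (poreen, zemteul), so the final letter is not what conditions the rule; the first letter is.
"pulitfe" begins with p-. The stems beginning with p- (pekagi → pekagien, podha → podhaen, pore → poreen) add -en.
The other patterns: stems beginning with z- add -ul; stems beginning with v- add so- … -oth around the stem; stems beginning with f- or g- add the prefix de-.
So pulitfe → pulitfeen.

pulitfeen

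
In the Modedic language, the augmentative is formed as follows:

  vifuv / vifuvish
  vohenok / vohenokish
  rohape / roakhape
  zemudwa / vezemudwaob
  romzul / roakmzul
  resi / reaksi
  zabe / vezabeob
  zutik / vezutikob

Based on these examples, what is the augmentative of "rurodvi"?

ruakrodvi

vohenok and zutik both end in -k yet inflect differently (vohenokish, vezutikob), so the final letter is not what conditions the rule; the first letter is.
"rurodvi" begins with r-. The stems beginning with r- (rohape → roakhape, resi → reaksi, romzul → roakmzul) insert -ak- after the first vowel.
The other patterns: stems beginning with v- add -ish; stems beginning with z- add ve- … -ob around the stem.
So rurodvi → ruakrodvi.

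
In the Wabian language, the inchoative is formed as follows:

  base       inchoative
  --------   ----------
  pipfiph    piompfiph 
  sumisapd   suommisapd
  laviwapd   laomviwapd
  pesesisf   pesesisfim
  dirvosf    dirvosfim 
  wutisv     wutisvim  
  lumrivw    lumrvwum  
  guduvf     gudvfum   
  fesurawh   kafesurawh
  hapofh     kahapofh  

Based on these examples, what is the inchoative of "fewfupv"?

"fewfupv" has second-to-last letter 'p'. The stems whose second-to-last letter is 'p' (pipfiph → piompfiph, sumisapd → suommisapd, laviwapd → laomviwapd) insert -om- after the first vowel.
So fewfupv → feomwfupv.

feomwfupv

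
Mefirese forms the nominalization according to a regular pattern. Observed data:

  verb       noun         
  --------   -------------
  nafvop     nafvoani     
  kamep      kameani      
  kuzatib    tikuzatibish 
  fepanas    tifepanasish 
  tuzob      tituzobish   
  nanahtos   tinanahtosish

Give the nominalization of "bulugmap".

bulugmaani

nafvop and tuzob both have last vowel 'o' yet inflect differently (nafvoani, tituzobish), so the last vowel is not what conditions the rule; the final letter is.
"bulugmap" ends in -p. The stems ending in -p (nafvop → nafvoani, kamep → kameani) drop the final letter and add -ani.
So bulugmap → bulugmaani.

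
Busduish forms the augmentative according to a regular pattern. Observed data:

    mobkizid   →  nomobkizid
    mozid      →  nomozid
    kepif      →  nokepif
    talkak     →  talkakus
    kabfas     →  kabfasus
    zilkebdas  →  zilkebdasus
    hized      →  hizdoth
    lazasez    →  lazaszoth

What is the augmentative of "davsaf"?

davsafus

mobkizid and hized both end in -d yet inflect differently (nomobkizid, hizdoth), so the final letter is not what conditions the rule; the last vowel is.
"davsaf" has last vowel 'a'. The stems whose last vowel is 'a' (talkak → talkakus, kabfas → kabfasus, zilkebdas → zilkebdasus) add -us.
So davsaf → davsafus.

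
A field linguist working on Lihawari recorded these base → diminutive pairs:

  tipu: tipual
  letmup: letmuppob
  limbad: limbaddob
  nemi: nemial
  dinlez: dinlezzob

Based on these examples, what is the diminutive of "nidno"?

letmup and tipu both have last vowel 'u' yet inflect differently (letmuppob, tipual), so the last vowel is not what conditions the rule; whether the stem ends in a vowel or a consonant is.
"nidno" ends in a vowel. The stems ending in a vowel (tipu → tipual, nemi → nemial) add -al.
The other pattern: stems ending in a consonant double the final consonant and add -ob.
So nidno → nidnoal.

nidnoal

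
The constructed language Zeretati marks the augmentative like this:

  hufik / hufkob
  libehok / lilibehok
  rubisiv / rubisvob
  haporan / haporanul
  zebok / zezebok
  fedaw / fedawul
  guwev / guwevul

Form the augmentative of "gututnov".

gugututnov

libehok and hufik both end in -k yet inflect differently (lilibehok, hufkob), so the final letter is not what conditions the rule; the last vowel is.
"gututnov" has last vowel 'o'. The stems whose last vowel is 'o' (libehok → lilibehok, zebok → zezebok) repeat the first consonant+vowel as a prefix.
The other patterns: stems whose last vowel is 'i' delete the last vowel and add -ob; stems whose last vowel is 'a' or 'e' add -ul.
So gututnov → gugututnov.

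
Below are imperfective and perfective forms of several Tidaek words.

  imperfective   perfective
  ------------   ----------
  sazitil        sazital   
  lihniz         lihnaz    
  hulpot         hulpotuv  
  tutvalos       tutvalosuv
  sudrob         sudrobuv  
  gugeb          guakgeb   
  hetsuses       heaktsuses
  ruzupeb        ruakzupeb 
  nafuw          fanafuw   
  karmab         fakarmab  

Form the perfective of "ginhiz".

ginhaz

sudrob and gugeb both end in -b yet inflect differently (sudrobuv, guakgeb), so the final letter is not what conditions the rule; the last vowel is.
"ginhiz" has last vowel 'i'. The stems whose last vowel is 'i' (sazitil → sazital, lihniz → lihnaz) change the last vowel to 'a'.
The other patterns: stems whose last vowel is 'o' add -uv; stems whose last vowel is 'e' insert -ak- after the first vowel; stems whose last vowel is 'a' or 'u' add the prefix fa-.
So ginhiz → ginhaz.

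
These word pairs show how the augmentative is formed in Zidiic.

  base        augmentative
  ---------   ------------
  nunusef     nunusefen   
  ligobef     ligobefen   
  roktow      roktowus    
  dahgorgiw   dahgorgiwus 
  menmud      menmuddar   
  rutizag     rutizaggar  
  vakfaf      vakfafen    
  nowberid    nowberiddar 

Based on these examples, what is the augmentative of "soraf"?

vakfaf and rutizag both have last vowel 'a' yet inflect differently (vakfafen, rutizaggar), so the last vowel is not what conditions the rule; the final letter is.
"soraf" ends in -f. The stems ending in -f (vakfaf → vakfafen, nunusef → nunusefen, ligobef → ligobefen) add -en.
So soraf → sorafen.

sorafen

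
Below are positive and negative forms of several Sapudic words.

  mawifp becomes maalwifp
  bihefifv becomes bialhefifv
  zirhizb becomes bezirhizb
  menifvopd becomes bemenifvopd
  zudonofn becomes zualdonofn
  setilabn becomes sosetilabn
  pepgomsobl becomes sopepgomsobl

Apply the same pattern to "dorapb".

setilabn and zudonofn both end in -n yet inflect differently (sosetilabn, zualdonofn), so the final letter is not what conditions the rule; the second-to-last letter is.
"dorapb" has second-to-last letter 'p'. The one such stem in the data (menifvopd → bemenifvopd) adds the prefix be-, so the same rule applies.
So dorapb → bedorapb.

bedorapb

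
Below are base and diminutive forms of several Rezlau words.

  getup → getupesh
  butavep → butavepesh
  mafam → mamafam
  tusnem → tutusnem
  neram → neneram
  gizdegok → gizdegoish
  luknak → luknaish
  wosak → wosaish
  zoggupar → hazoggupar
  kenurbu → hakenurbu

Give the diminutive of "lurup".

butavep and tusnem both have last vowel 'e' yet inflect differently (butavepesh, tutusnem), so the last vowel is not what conditions the rule; the final letter is.
"lurup" ends in -p. The stems ending in -p (getup → getupesh, butavep → butavepesh) add -esh.
So lurup → lurupesh.

lurupesh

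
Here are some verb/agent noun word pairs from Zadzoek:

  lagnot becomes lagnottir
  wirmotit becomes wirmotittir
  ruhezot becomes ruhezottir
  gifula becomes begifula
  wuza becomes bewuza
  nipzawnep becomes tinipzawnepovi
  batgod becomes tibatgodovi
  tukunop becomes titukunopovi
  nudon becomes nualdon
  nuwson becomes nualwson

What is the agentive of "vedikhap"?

tivedikhapovi

lagnot and batgod both have last vowel 'o' yet inflect differently (lagnottir, tibatgodovi), so the last vowel is not what conditions the rule; the final letter is.
"vedikhap" ends in -p. The stems ending in -p (nipzawnep → tinipzawnepovi, tukunop → titukunopovi) add ti- … -ovi around the stem.
The other patterns: stems ending in -t double the final consonant and add -ir; stems ending in -a add the prefix be-; stems ending in -n insert -al- after the first vowel.
So vedikhap → tivedikhapovi.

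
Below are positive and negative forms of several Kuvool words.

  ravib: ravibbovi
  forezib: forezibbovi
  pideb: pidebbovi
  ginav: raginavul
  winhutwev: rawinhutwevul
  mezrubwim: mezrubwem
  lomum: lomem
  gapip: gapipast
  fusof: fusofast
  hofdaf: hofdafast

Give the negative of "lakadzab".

pideb and winhutwev both have last vowel 'e' yet inflect differently (pidebbovi, rawinhutwevul), so the last vowel is not what conditions the rule; the final letter is.
"lakadzab" ends in -b. The stems ending in -b (ravib → ravibbovi, forezib → forezibbovi, pideb → pidebbovi) double the final consonant and add -ovi.
So lakadzab → lakadzabbovi.

lakadzabbovi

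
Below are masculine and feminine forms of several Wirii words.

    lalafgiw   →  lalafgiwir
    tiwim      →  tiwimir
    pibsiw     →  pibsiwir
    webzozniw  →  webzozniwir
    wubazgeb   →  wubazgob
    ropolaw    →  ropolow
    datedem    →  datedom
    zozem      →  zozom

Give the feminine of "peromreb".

"peromreb" has last vowel 'e'. The stems whose last vowel is 'e' (wubazgeb → wubazgob, datedem → datedom, zozem → zozom) change the last vowel to 'o'.
The other pattern: stems whose last vowel is 'i' add -ir.
So peromreb → peromrob.

peromrob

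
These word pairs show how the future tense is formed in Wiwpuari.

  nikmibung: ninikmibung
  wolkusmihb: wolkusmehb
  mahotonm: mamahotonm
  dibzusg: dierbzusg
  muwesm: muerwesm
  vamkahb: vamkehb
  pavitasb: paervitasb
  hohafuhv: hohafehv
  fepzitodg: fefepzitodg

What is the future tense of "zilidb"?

zizilidb

pavitasb and wolkusmihb both end in -b yet inflect differently (paervitasb, wolkusmehb), so the final letter is not what conditions the rule; the second-to-last letter is.
"zilidb" has second-to-last letter 'd'. The one such stem in the data (fepzitodg → fefepzitodg) repeats the first consonant+vowel as a prefix (as do mahotonm, nikmibung), so the same rule applies.
The other patterns: stems whose second-to-last letter is 's' insert -er- after the first vowel; stems whose second-to-last letter is 'h' change the last vowel to 'e'.
So zilidb → zizilidb.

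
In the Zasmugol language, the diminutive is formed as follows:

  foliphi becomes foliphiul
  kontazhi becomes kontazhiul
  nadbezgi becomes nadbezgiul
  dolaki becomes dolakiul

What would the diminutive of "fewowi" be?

fewowiul

Every pair shown (foliphi → foliphiul, kontazhi → kontazhiul, nadbezgi → nadbezgiul, …) follows the same rule: add -ul.
So fewowi → fewowiul.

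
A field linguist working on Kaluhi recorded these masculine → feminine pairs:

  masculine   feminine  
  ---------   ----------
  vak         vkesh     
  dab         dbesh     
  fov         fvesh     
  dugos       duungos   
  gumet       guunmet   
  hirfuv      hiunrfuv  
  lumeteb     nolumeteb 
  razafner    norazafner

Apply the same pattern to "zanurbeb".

nozanurbeb

fov and hirfuv both end in -v yet inflect differently (fvesh, hiunrfuv), so the final letter is not what conditions the rule; the number of vowels is.
"zanurbeb" has 3 vowels. The stems with 3 vowels (lumeteb → nolumeteb, razafner → norazafner) add the prefix no-.
The other patterns: stems with 1 vowel delete the last vowel and add -esh; stems with 2 vowels insert -un- after the first vowel.
So zanurbeb → nozanurbeb.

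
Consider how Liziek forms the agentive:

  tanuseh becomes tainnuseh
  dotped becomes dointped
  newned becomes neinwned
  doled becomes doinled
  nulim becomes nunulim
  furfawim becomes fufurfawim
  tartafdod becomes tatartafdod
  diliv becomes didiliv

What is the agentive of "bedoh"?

dotped and tartafdod both end in -d yet inflect differently (dointped, tatartafdod), so the final letter is not what conditions the rule; the last vowel is.
"bedoh" has last vowel 'o'. The one such stem in the data (tartafdod → tatartafdod) repeats the first consonant+vowel as a prefix (as do nulim, furfawim), so the same rule applies.
So bedoh → bebedoh.

bebedoh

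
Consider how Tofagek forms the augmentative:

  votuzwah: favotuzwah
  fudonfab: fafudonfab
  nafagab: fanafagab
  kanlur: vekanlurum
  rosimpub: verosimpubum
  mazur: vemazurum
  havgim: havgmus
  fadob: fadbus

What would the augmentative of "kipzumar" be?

"kipzumar" has last vowel 'a'. The stems whose last vowel is 'a' (votuzwah → favotuzwah, fudonfab → fafudonfab, nafagab → fanafagab) add the prefix fa-.
So kipzumar → fakipzumar.

fakipzumar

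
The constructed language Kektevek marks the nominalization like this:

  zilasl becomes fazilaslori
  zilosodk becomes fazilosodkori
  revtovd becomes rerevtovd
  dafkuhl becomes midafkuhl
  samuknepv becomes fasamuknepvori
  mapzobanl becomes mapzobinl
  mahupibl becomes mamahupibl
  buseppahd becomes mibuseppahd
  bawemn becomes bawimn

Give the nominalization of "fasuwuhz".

mifasuwuhz

mahupibl and mapzobanl both end in -l yet inflect differently (mamahupibl, mapzobinl), so the final letter is not what conditions the rule; the second-to-last letter is.
"fasuwuhz" has second-to-last letter 'h'. The stems whose second-to-last letter is 'h' (dafkuhl → midafkuhl, buseppahd → mibuseppahd) add the prefix mi-.
So fasuwuhz → mifasuwuhz.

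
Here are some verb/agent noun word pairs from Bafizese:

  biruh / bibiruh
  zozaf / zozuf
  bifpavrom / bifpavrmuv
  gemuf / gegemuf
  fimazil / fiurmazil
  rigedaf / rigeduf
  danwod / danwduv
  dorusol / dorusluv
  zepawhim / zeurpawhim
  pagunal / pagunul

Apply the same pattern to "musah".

dorusol and fimazil both end in -l yet inflect differently (dorusluv, fiurmazil), so the final letter is not what conditions the rule; the last vowel is.
"musah" has last vowel 'a'. The stems whose last vowel is 'a' (rigedaf → rigeduf, pagunal → pagunul, zozaf → zozuf) change the last vowel to 'u'.
So musah → musuh.

musuh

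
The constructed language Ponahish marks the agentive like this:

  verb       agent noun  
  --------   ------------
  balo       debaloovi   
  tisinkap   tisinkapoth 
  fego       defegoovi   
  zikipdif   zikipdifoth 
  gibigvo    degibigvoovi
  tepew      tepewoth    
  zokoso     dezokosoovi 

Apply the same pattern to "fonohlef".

zokoso and zikipdif both begin with z- yet inflect differently (dezokosoovi, zikipdifoth), so the first letter is not what conditions the rule; the final letter is.
"fonohlef" ends in -f. The one such stem in the data (zikipdif → zikipdifoth) adds -oth, so the same rule applies.
So fonohlef → fonohlefoth.

fonohlefoth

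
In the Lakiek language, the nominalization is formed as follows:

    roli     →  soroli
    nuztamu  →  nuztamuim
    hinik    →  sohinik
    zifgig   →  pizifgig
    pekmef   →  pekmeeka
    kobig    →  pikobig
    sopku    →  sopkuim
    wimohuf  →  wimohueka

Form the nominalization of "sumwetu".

"sumwetu" ends in -u. The stems ending in -u (sopku → sopkuim, nuztamu → nuztamuim) add -im.
So sumwetu → sumwetuim.

sumwetuim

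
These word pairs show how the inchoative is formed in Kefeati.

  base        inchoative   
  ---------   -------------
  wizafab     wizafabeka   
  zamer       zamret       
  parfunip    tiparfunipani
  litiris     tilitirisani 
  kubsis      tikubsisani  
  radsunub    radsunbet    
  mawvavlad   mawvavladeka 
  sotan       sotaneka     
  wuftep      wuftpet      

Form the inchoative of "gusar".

wizafab and radsunub both end in -b yet inflect differently (wizafabeka, radsunbet), so the final letter is not what conditions the rule; the last vowel is.
"gusar" has last vowel 'a'. The stems whose last vowel is 'a' (sotan → sotaneka, wizafab → wizafabeka, mawvavlad → mawvavladeka) add -eka.
The other patterns: stems whose last vowel is 'i' add ti- … -ani around the stem; stems whose last vowel is 'e' or 'u' delete the last vowel and add -et.
So gusar → gusareka.

gusareka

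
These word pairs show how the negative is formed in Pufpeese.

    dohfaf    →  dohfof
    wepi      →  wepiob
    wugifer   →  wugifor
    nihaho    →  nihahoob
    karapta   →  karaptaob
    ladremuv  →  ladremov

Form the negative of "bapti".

"bapti" ends in a vowel. The stems ending in a vowel (nihaho → nihahoob, karapta → karaptaob, wepi → wepiob) add -ob.
The other pattern: stems ending in a consonant change the last vowel to 'o'.
So bapti → baptiob.

baptiob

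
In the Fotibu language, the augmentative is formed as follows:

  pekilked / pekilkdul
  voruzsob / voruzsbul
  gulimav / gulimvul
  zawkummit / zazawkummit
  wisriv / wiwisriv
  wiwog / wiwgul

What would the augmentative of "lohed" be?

wisriv and gulimav both end in -v yet inflect differently (wiwisriv, gulimvul), so the final letter is not what conditions the rule; the last vowel is.
"lohed" has last vowel 'e'. The one such stem in the data (pekilked → pekilkdul) deletes the last vowel and adds -ul (as do gulimav, wiwog), so the same rule applies.
So lohed → lohdul.

lohdul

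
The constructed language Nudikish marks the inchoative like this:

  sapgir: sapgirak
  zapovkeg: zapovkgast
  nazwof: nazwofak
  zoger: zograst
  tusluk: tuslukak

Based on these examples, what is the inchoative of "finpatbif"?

zoger and sapgir both end in -r yet inflect differently (zograst, sapgirak), so the final letter is not what conditions the rule; the last vowel is.
"finpatbif" has last vowel 'i'. The one such stem in the data (sapgir → sapgirak) adds -ak, so the same rule applies.
The other pattern: stems whose last vowel is 'e' delete the last vowel and add -ast.
So finpatbif → finpatbifak.

finpatbifak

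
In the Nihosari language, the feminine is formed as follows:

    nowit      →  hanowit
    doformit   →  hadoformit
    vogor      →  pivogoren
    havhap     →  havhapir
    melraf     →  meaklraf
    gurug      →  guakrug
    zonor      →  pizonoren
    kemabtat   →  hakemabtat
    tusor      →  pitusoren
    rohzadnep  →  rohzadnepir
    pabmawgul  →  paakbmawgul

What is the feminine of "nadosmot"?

hanadosmot

"nadosmot" ends in -t. The stems ending in -t (doformit → hadoformit, kemabtat → hakemabtat, nowit → hanowit) add the prefix ha-.
The other patterns: stems ending in -r add pi- … -en around the stem; stems ending in -p add -ir; stems ending in -f, -g or -l insert -ak- after the first vowel.
So nadosmot → hanadosmot.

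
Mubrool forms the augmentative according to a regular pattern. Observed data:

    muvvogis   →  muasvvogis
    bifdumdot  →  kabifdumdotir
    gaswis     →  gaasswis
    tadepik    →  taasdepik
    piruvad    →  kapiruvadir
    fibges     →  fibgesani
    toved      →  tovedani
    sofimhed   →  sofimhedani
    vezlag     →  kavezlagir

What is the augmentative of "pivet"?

pivetani

"pivet" has last vowel 'e'. The stems whose last vowel is 'e' (fibges → fibgesani, sofimhed → sofimhedani, toved → tovedani) add -ani.
The other patterns: stems whose last vowel is 'i' insert -as- after the first vowel; stems whose last vowel is 'a' or 'o' add ka- … -ir around the stem.
So pivet → pivetani.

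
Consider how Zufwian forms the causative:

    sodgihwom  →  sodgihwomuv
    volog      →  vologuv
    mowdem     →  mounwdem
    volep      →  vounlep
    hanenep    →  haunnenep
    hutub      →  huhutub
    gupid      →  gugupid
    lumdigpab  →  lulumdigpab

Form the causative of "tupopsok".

tupopsokuv

sodgihwom and mowdem both end in -m yet inflect differently (sodgihwomuv, mounwdem), so the final letter is not what conditions the rule; the last vowel is.
"tupopsok" has last vowel 'o'. The stems whose last vowel is 'o' (sodgihwom → sodgihwomuv, volog → vologuv) add -uv.
The other patterns: stems whose last vowel is 'e' insert -un- after the first vowel; stems whose last vowel is 'a', 'i' or 'u' repeat the first consonant+vowel as a prefix.
So tupopsok → tupopsokuv.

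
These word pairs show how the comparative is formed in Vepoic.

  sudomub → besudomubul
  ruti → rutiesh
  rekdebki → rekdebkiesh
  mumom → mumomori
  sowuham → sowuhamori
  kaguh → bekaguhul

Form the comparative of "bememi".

bememiesh

"bememi" ends in -i. The stems ending in -i (ruti → rutiesh, rekdebki → rekdebkiesh) add -esh.
So bememi → bememiesh.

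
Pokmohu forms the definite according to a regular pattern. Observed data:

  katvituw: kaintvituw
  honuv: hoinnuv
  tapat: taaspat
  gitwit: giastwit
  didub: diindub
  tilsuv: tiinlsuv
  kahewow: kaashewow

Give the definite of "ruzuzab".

ruaszuzab

katvituw and kahewow both end in -w yet inflect differently (kaintvituw, kaashewow), so the final letter is not what conditions the rule; the last vowel is.
"ruzuzab" has last vowel 'a'. The one such stem in the data (tapat → taaspat) inserts -as- after the first vowel (as do kahewow, gitwit), so the same rule applies.
The other pattern: stems whose last vowel is 'u' insert -in- after the first vowel.
So ruzuzab → ruaszuzab.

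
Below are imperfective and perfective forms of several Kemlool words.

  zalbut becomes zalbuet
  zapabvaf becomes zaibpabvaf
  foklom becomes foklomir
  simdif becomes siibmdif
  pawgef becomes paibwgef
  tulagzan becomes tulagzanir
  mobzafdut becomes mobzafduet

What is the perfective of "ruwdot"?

zapabvaf and tulagzan both have last vowel 'a' yet inflect differently (zaibpabvaf, tulagzanir), so the last vowel is not what conditions the rule; the final letter is.
"ruwdot" ends in -t. The stems ending in -t (zalbut → zalbuet, mobzafdut → mobzafduet) drop the final letter and add -et.
So ruwdot → ruwdoet.

ruwdoet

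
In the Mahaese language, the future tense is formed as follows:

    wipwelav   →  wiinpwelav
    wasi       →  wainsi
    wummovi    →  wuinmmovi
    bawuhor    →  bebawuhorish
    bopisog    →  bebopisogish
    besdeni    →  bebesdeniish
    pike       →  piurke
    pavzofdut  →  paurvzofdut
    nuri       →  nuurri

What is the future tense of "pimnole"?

piurmnole

wasi and besdeni both end in -i yet inflect differently (wainsi, bebesdeniish), so the final letter is not what conditions the rule; the first letter is.
"pimnole" begins with p-. The stems beginning with p- (pike → piurke, pavzofdut → paurvzofdut) insert -ur- after the first vowel.
The other patterns: stems beginning with w- insert -in- after the first vowel; stems beginning with b- add be- … -ish around the stem.
So pimnole → piurmnole.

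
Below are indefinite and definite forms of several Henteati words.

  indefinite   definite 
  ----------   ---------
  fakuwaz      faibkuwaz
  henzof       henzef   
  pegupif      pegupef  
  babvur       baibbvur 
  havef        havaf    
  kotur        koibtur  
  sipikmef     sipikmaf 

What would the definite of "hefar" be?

"hefar" has last vowel 'a'. The one such stem in the data (fakuwaz → faibkuwaz) inserts -ib- after the first vowel (as do kotur, babvur), so the same rule applies.
The other patterns: stems whose last vowel is 'e' change the last vowel to 'a'; stems whose last vowel is 'i' or 'o' change the last vowel to 'e'.
So hefar → heibfar.

heibfar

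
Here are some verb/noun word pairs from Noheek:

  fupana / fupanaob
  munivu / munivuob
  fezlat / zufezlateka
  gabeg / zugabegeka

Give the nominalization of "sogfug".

"sogfug" ends in a consonant. The stems ending in a consonant (fezlat → zufezlateka, gabeg → zugabegeka) add zu- … -eka around the stem.
The other pattern: stems ending in a vowel add -ob.
So sogfug → zusogfugeka.

zusogfugeka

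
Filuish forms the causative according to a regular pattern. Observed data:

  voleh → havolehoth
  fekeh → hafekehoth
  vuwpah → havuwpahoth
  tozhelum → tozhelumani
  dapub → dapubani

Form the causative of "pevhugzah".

fekeh and dapub both have 2 vowels yet inflect differently (hafekehoth, dapubani), so the number of vowels is not what conditions the rule; the final letter is.
"pevhugzah" ends in -h. The stems ending in -h (fekeh → hafekehoth, vuwpah → havuwpahoth, voleh → havolehoth) add ha- … -oth around the stem.
The other pattern: stems ending in -b or -m add -ani.
So pevhugzah → hapevhugzahoth.

hapevhugzahoth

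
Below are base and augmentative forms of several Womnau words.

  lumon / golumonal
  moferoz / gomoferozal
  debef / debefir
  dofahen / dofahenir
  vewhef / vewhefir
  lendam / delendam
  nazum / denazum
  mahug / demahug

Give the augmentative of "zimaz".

dezimaz

"zimaz" has last vowel 'a'. The one such stem in the data (lendam → delendam) adds the prefix de-, so the same rule applies.
The other patterns: stems whose last vowel is 'o' add go- … -al around the stem; stems whose last vowel is 'e' add -ir.
So zimaz → dezimaz.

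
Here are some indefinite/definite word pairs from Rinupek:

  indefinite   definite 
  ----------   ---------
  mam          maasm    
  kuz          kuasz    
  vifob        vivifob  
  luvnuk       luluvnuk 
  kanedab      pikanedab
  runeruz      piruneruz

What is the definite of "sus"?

"sus" has 1 vowel. The stems with 1 vowel (mam → maasm, kuz → kuasz) insert -as- after the first vowel.
The other patterns: stems with 2 vowels repeat the first consonant+vowel as a prefix; stems with 3 vowels add the prefix pi-.
So sus → suass.

suass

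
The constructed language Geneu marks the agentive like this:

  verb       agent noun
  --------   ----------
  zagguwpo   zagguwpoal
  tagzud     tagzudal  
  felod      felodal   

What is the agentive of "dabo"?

daboal

Every pair shown (zagguwpo → zagguwpoal, tagzud → tagzudal, felod → felodal) follows the same rule: add -al.
So dabo → daboal.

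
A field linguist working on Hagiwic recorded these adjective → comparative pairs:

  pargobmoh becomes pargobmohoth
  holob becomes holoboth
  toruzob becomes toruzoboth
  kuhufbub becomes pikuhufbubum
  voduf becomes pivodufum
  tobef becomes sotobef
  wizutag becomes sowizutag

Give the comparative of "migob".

holob and kuhufbub both end in -b yet inflect differently (holoboth, pikuhufbubum), so the final letter is not what conditions the rule; the last vowel is.
"migob" has last vowel 'o'. The stems whose last vowel is 'o' (pargobmoh → pargobmohoth, holob → holoboth, toruzob → toruzoboth) add -oth.
The other patterns: stems whose last vowel is 'u' add pi- … -um around the stem; stems whose last vowel is 'a' or 'e' add the prefix so-.
So migob → migoboth.

migoboth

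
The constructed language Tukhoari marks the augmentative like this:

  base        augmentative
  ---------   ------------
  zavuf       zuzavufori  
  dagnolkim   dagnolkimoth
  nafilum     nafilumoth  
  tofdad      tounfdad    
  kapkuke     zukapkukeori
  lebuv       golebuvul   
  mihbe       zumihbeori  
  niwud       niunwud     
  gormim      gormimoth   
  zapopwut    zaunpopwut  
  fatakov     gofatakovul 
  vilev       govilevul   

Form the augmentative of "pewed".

peunwed

lebuv and nafilum both have last vowel 'u' yet inflect differently (golebuvul, nafilumoth), so the last vowel is not what conditions the rule; the final letter is.
"pewed" ends in -d. The stems ending in -d (tofdad → tounfdad, niwud → niunwud) insert -un- after the first vowel.
The other patterns: stems ending in -v add go- … -ul around the stem; stems ending in -m add -oth; stems ending in -e or -f add zu- … -ori around the stem.
So pewed → peunwed.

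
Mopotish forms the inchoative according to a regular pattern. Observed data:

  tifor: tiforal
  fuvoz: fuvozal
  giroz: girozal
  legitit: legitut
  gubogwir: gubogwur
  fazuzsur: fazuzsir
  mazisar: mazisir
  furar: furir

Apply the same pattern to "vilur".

vilir

tifor and gubogwir both end in -r yet inflect differently (tiforal, gubogwur), so the final letter is not what conditions the rule; the last vowel is.
"vilur" has last vowel 'u'. The one such stem in the data (fazuzsur → fazuzsir) changes the last vowel to 'i' (as do mazisar, furar), so the same rule applies.
The other patterns: stems whose last vowel is 'o' add -al; stems whose last vowel is 'i' change the last vowel to 'u'.
So vilur → vilir.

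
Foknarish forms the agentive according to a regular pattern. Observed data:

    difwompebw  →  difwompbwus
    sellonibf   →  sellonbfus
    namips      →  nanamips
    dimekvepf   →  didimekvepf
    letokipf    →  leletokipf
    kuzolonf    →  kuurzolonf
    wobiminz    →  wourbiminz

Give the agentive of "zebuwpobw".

sellonibf and dimekvepf both end in -f yet inflect differently (sellonbfus, didimekvepf), so the final letter is not what conditions the rule; the second-to-last letter is.
"zebuwpobw" has second-to-last letter 'b'. The stems whose second-to-last letter is 'b' (difwompebw → difwompbwus, sellonibf → sellonbfus) delete the last vowel and add -us.
So zebuwpobw → zebuwpbwus.

zebuwpbwus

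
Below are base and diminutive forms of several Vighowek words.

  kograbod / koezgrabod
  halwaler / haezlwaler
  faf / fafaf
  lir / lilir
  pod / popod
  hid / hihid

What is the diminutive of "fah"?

fafah

halwaler and lir both end in -r yet inflect differently (haezlwaler, lilir), so the final letter is not what conditions the rule; the number of vowels is.
"fah" has 1 vowel. The stems with 1 vowel (faf → fafaf, lir → lilir, pod → popod) repeat the first consonant+vowel as a prefix.
The other pattern: stems with 3 vowels insert -ez- after the first vowel.
So fah → fafah.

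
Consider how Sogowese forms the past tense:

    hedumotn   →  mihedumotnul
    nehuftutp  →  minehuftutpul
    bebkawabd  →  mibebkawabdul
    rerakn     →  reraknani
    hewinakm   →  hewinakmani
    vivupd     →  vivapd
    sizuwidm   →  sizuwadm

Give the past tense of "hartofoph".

hedumotn and rerakn both end in -n yet inflect differently (mihedumotnul, reraknani), so the final letter is not what conditions the rule; the second-to-last letter is.
"hartofoph" has second-to-last letter 'p'. The one such stem in the data (vivupd → vivapd) changes the last vowel to 'a' (as does sizuwidm), so the same rule applies.
The other patterns: stems whose second-to-last letter is 'b' or 't' add mi- … -ul around the stem; stems whose second-to-last letter is 'k' add -ani.
So hartofoph → hartofaph.

hartofaph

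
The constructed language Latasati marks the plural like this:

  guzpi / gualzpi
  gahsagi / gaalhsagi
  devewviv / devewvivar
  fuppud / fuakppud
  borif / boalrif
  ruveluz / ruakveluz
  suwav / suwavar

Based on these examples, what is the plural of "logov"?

logovar

devewviv and borif both have last vowel 'i' yet inflect differently (devewvivar, boalrif), so the last vowel is not what conditions the rule; the final letter is.
"logov" ends in -v. The stems ending in -v (suwav → suwavar, devewviv → devewvivar) add -ar.
The other patterns: stems ending in -f or -i insert -al- after the first vowel; stems ending in -d or -z insert -ak- after the first vowel.
So logov → logovar.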